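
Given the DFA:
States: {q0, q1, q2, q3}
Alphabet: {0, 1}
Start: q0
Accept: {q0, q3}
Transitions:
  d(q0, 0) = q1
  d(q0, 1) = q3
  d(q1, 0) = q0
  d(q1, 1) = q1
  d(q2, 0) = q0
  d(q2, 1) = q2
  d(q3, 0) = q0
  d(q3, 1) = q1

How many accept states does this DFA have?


Accept states listed: {q0, q3}
Counting: q0(1) q3(2)

2


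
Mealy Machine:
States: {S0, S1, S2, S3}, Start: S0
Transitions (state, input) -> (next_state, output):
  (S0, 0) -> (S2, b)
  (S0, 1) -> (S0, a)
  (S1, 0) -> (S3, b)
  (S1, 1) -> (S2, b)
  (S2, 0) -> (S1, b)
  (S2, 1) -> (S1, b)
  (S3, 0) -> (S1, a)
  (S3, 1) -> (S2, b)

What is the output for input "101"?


Step-by-step:
  (S0, 1) -> (S0, a)
  (S0, 0) -> (S2, b)
  (S2, 1) -> (S1, b)

"abb"


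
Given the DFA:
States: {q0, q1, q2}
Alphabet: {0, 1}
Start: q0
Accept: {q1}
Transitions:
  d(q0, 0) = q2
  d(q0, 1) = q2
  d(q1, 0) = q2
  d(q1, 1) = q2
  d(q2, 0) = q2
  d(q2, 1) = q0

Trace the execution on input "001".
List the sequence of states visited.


Input: 001
d(q0, 0) = q2
d(q2, 0) = q2
d(q2, 1) = q0


q0 -> q2 -> q2 -> q0


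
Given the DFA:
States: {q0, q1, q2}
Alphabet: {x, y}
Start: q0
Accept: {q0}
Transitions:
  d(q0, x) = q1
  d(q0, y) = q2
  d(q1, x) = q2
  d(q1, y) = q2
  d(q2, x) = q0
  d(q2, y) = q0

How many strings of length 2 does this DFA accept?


Enumerating all length-2 strings:
  "xx" -> q2 [reject]
  "xy" -> q2 [reject]
  "yx" -> q0 [accept]
  "yy" -> q0 [accept]

2 out of 4


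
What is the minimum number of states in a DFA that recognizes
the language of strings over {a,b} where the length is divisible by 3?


States track (length) mod 3.
Need 3 states: one per remainder 0..2; accept = remainder 0.

3


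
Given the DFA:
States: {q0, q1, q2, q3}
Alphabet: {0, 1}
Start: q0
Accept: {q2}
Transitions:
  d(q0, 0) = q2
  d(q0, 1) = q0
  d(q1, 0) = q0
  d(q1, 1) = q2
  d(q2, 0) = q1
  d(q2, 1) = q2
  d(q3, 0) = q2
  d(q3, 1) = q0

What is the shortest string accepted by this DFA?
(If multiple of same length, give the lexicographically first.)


BFS by string length (lex-first path to each state shown):
  len 0: q0<-""
  len 1: q0<-"1", q2<-"0"
Found accept state at length 1.

"0"


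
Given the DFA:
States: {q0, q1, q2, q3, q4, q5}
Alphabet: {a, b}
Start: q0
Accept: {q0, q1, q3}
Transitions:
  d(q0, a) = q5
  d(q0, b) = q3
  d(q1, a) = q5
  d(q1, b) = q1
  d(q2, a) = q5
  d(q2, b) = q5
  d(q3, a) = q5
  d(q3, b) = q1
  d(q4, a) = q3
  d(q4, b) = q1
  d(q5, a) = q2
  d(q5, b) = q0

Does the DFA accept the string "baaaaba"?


Trace: q0 -> q3 -> q5 -> q2 -> q5 -> q2 -> q5 -> q2
Final state: q2
Accept states: {q0, q1, q3}

No, rejected (final state q2 is not an accept state)


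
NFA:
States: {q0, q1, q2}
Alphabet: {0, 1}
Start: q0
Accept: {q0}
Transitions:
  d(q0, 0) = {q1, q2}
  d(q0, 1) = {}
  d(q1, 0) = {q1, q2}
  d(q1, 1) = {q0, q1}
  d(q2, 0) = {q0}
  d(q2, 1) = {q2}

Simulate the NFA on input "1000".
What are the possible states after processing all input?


Start: {q0}
  --1--> {}
  --0--> {}
  --0--> {}
  --0--> {}

{} (empty set, no valid transitions)


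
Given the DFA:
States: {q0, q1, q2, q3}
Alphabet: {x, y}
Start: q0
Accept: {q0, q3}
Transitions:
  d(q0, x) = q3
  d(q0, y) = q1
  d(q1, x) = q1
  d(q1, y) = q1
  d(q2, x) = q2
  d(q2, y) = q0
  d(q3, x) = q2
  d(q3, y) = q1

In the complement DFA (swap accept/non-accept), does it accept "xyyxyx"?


Trace: q0 -> q3 -> q1 -> q1 -> q1 -> q1 -> q1
Final: q1
Original accept: {q0, q3}
Complement: q1 is not in original accept

Yes, complement accepts (original rejects)


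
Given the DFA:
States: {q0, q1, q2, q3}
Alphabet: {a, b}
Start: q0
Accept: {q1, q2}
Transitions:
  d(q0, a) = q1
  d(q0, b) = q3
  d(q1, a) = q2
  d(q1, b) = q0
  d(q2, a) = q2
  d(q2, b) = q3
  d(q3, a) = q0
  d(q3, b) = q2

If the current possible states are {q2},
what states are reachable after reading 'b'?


Apply transition on 'b' from each current state:
  d(q2, b) = q3

{q3}


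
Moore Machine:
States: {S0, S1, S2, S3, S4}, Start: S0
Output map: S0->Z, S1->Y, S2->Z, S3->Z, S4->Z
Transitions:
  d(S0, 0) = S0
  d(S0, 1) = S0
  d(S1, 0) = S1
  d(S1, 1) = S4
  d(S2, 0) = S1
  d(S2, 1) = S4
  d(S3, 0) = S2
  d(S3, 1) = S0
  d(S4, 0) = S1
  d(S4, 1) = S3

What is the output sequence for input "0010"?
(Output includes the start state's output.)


Start: S0 (output Z)
  --0--> S0 (output Z)
  --0--> S0 (output Z)
  --1--> S0 (output Z)
  --0--> S0 (output Z)

"ZZZZZ"


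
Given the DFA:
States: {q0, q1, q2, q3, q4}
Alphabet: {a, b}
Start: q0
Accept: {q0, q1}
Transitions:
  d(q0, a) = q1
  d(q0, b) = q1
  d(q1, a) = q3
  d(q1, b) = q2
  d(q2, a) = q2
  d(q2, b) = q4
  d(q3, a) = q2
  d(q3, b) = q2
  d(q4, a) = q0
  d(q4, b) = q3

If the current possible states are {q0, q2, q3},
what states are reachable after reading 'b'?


Apply transition on 'b' from each current state:
  d(q0, b) = q1
  d(q2, b) = q4
  d(q3, b) = q2

{q1, q2, q4}


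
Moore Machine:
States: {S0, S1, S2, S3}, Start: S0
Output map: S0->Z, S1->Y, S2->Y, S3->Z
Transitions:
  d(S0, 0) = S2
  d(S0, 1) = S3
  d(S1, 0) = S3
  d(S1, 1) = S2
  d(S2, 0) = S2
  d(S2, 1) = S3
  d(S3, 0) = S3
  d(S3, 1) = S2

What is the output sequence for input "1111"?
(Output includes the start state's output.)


Start: S0 (output Z)
  --1--> S3 (output Z)
  --1--> S2 (output Y)
  --1--> S3 (output Z)
  --1--> S2 (output Y)

"ZZYZY"


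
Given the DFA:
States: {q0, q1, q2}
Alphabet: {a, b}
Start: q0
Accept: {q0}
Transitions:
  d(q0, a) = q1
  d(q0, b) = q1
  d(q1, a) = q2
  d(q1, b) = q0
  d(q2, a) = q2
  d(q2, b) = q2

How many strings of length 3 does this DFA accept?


Enumerating all length-3 strings:
  "aaa" -> q2 [reject]
  "aab" -> q2 [reject]
  "aba" -> q1 [reject]
  "abb" -> q1 [reject]
  "baa" -> q2 [reject]
  "bab" -> q2 [reject]
  "bba" -> q1 [reject]
  "bbb" -> q1 [reject]

0 out of 8


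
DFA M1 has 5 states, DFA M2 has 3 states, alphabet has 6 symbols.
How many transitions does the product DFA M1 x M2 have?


Product DFA has 5 * 3 = 15 states.
Each has 6 transitions: 15 * 6 = 90

90


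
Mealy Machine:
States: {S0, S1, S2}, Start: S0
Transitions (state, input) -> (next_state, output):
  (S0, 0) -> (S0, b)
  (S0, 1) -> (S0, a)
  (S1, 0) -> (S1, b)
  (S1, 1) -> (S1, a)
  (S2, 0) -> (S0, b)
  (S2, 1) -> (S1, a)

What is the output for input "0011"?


Step-by-step:
  (S0, 0) -> (S0, b)
  (S0, 0) -> (S0, b)
  (S0, 1) -> (S0, a)
  (S0, 1) -> (S0, a)

"bbaa"


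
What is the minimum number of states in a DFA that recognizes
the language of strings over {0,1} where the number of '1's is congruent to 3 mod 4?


States track (count of '1') mod 4.
Need 4 states: one per remainder 0..3; accept = remainder 3.

4


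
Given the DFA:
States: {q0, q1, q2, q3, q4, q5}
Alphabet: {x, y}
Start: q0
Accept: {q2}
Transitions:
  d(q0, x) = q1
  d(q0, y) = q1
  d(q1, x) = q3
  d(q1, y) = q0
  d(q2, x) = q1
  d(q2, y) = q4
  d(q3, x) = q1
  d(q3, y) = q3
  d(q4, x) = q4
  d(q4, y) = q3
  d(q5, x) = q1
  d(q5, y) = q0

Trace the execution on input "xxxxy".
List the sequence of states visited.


Input: xxxxy
d(q0, x) = q1
d(q1, x) = q3
d(q3, x) = q1
d(q1, x) = q3
d(q3, y) = q3


q0 -> q1 -> q3 -> q1 -> q3 -> q3


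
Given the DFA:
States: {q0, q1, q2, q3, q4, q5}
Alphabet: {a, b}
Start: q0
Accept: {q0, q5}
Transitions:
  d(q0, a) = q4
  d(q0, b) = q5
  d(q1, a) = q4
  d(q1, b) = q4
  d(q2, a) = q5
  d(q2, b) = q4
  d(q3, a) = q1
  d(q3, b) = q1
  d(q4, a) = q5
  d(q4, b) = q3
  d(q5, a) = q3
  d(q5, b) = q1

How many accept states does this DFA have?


Accept states listed: {q0, q5}
Counting: q0(1) q5(2)

2


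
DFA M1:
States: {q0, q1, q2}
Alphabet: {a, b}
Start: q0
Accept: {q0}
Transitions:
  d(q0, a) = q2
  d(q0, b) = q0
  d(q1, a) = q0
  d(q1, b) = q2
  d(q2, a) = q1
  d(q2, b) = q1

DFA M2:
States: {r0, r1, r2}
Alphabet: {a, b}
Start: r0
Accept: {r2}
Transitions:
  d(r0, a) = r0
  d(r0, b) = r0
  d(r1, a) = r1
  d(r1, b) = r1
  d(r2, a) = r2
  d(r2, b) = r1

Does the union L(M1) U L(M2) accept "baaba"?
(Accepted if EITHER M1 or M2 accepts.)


M1: final=q1 accepted=False
M2: final=r0 accepted=False

No, union rejects (neither accepts)


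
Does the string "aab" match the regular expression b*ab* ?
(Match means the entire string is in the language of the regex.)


|string| = 3; first = 'a'; last = 'b'

No, "aab" does not match b*ab*


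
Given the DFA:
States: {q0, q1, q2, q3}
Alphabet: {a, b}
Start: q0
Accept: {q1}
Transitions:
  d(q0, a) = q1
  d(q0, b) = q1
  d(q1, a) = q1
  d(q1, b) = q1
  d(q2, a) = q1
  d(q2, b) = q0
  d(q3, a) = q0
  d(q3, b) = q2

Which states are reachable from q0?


BFS from q0:
  layer 0: {q0}
  layer 1: {q1}

{q0, q1}


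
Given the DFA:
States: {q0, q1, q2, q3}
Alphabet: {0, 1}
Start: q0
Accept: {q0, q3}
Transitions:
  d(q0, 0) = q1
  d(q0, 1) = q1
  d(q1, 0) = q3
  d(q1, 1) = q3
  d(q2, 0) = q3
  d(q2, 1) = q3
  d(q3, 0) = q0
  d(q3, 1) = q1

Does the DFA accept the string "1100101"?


Trace: q0 -> q1 -> q3 -> q0 -> q1 -> q3 -> q0 -> q1
Final state: q1
Accept states: {q0, q3}

No, rejected (final state q1 is not an accept state)


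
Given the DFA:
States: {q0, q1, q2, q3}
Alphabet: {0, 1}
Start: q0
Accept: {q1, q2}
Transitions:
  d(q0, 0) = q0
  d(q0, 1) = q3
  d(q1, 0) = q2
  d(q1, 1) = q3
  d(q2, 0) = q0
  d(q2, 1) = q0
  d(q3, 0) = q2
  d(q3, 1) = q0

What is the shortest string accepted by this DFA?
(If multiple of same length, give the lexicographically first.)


BFS by string length (lex-first path to each state shown):
  len 0: q0<-""
  len 1: q0<-"0", q3<-"1"
  len 2: q0<-"00", q2<-"10", q3<-"01"
Found accept state at length 2.

"10"


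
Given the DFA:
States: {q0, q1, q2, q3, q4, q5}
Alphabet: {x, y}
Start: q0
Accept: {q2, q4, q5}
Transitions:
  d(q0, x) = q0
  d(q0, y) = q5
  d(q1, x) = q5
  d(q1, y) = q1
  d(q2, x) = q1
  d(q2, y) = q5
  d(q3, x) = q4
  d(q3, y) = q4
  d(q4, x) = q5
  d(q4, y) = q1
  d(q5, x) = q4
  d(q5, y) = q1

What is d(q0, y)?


Looking up transition d(q0, y)

q5


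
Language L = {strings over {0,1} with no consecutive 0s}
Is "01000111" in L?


'00' occurs at index 2

No, "01000111" is not in L


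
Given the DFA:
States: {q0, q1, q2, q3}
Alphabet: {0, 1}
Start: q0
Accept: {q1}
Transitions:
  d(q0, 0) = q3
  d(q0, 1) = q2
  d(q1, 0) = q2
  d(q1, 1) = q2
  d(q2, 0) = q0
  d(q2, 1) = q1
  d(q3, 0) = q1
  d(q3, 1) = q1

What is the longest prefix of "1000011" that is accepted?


Run the DFA, marking each prefix where the state is accepting:
  "" -> q0 [reject]
  "1" -> q2 [reject]
  "10" -> q0 [reject]
  "100" -> q3 [reject]
  "1000" -> q1 [accept]
  "10000" -> q2 [reject]
  "100001" -> q1 [accept]
  "1000011" -> q2 [reject]

"100001"


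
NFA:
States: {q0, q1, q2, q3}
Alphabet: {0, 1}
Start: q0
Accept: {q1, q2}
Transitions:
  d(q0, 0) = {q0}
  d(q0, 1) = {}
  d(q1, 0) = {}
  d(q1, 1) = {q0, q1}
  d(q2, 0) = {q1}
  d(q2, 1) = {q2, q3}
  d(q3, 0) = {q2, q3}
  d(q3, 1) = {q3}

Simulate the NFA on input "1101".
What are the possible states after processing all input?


Start: {q0}
  --1--> {}
  --1--> {}
  --0--> {}
  --1--> {}

{} (empty set, no valid transitions)


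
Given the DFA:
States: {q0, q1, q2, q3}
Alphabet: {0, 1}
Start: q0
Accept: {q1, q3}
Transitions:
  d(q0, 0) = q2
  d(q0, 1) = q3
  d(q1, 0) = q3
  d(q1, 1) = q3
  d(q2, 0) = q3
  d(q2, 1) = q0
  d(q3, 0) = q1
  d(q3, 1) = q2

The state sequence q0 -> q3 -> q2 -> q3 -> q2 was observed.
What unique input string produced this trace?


Trace back each transition to find the symbol:
  q0 --[1]--> q3
  q3 --[1]--> q2
  q2 --[0]--> q3
  q3 --[1]--> q2

"1101"


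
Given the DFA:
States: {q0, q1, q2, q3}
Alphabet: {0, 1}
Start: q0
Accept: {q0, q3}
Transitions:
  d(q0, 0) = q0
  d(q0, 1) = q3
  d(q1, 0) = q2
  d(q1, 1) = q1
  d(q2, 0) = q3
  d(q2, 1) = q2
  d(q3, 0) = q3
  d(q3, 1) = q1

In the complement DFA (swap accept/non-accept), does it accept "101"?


Trace: q0 -> q3 -> q3 -> q1
Final: q1
Original accept: {q0, q3}
Complement: q1 is not in original accept

Yes, complement accepts (original rejects)


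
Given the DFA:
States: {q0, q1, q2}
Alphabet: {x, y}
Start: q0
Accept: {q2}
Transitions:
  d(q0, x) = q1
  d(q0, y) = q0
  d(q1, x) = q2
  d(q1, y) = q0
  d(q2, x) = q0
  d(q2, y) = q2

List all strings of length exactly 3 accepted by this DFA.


All strings of length 3: 8 total
Accepted: 2

"xxy", "yxx"


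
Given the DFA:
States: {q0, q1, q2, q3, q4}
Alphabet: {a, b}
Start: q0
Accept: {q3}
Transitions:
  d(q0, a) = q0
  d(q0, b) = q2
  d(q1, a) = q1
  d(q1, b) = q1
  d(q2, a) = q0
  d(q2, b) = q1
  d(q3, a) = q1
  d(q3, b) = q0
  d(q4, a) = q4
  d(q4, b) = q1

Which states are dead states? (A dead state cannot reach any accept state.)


Forward reachability from each state:
  q0 -> reaches {q0, q1, q2}, no accept state (dead)
  q1 -> reaches {q1}, no accept state (dead)
  q2 -> reaches {q0, q1, q2}, no accept state (dead)
  q3 -> reaches accept state q3 (live)
  q4 -> reaches {q1, q4}, no accept state (dead)

{q0, q1, q2, q4}


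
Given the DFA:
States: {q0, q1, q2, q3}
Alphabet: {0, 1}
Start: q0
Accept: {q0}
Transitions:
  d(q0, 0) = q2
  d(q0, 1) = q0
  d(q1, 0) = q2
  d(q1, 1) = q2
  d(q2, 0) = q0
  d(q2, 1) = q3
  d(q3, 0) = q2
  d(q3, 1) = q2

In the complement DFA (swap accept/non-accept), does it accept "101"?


Trace: q0 -> q0 -> q2 -> q3
Final: q3
Original accept: {q0}
Complement: q3 is not in original accept

Yes, complement accepts (original rejects)


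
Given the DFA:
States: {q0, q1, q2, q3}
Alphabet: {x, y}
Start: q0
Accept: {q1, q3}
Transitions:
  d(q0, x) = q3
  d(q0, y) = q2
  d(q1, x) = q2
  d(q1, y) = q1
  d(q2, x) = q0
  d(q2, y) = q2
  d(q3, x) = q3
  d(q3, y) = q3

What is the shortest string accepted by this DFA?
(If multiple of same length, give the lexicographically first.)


BFS by string length (lex-first path to each state shown):
  len 0: q0<-""
  len 1: q2<-"y", q3<-"x"
Found accept state at length 1.

"x"


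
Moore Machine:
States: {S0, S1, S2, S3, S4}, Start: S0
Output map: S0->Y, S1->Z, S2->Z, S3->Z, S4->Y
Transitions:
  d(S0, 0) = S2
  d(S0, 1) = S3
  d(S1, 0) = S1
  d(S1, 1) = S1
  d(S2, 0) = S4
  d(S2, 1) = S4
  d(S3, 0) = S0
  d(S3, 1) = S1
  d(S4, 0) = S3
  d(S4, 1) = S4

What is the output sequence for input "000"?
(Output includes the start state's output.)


Start: S0 (output Y)
  --0--> S2 (output Z)
  --0--> S4 (output Y)
  --0--> S3 (output Z)

"YZYZ"


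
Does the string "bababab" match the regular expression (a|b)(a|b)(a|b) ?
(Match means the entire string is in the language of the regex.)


|string| = 7; first = 'b'; last = 'b'

No, "bababab" does not match (a|b)(a|b)(a|b)


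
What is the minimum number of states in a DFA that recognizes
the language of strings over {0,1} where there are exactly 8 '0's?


States: count = 0, 1, ..., 8 (that's 9 states), plus a dead state for count > 8.
Total: 9 + 1 = 10. Accept = count-8 state.

10


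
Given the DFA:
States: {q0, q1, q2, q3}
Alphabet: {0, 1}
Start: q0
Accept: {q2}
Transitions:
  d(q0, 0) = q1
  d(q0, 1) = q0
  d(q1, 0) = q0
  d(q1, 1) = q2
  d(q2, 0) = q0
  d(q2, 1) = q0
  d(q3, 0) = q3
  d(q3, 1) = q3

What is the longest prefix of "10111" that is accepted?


Run the DFA, marking each prefix where the state is accepting:
  "" -> q0 [reject]
  "1" -> q0 [reject]
  "10" -> q1 [reject]
  "101" -> q2 [accept]
  "1011" -> q0 [reject]
  "10111" -> q0 [reject]

"101"


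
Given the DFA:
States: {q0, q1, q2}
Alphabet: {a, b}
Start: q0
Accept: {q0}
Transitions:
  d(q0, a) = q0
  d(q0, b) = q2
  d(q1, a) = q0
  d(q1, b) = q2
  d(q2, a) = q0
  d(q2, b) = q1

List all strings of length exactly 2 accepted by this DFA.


All strings of length 2: 4 total
Accepted: 2

"aa", "ba"


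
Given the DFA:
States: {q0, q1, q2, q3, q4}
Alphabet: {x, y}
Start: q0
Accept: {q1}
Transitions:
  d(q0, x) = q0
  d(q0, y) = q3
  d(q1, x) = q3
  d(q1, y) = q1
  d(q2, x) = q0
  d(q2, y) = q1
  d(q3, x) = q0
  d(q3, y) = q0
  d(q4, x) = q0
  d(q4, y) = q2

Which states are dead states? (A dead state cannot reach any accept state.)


Forward reachability from each state:
  q0 -> reaches {q0, q3}, no accept state (dead)
  q1 -> reaches accept state q1 (live)
  q2 -> reaches accept state q1 (live)
  q3 -> reaches {q0, q3}, no accept state (dead)
  q4 -> reaches accept state q1 (live)

{q0, q3}


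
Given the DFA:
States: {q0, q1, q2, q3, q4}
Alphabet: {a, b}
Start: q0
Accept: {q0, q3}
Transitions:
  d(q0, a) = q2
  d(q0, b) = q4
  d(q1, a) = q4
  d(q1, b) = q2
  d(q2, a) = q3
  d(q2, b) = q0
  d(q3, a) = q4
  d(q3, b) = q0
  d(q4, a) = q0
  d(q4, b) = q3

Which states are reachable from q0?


BFS from q0:
  layer 0: {q0}
  layer 1: {q2, q4}
  layer 2: {q3}

{q0, q2, q3, q4}


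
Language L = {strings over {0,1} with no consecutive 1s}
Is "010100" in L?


'11' does not occur

Yes, "010100" is in L


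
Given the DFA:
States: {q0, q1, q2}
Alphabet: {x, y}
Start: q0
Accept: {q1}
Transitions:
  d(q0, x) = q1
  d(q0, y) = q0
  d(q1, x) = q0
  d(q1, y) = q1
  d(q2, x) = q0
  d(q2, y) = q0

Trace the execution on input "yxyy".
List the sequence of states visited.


Input: yxyy
d(q0, y) = q0
d(q0, x) = q1
d(q1, y) = q1
d(q1, y) = q1


q0 -> q0 -> q1 -> q1 -> q1


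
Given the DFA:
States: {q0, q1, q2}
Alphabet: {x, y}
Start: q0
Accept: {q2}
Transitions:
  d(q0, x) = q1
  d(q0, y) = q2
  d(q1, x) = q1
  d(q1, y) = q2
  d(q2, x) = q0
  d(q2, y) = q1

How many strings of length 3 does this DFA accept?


Enumerating all length-3 strings:
  "xxx" -> q1 [reject]
  "xxy" -> q2 [accept]
  "xyx" -> q0 [reject]
  "xyy" -> q1 [reject]
  "yxx" -> q1 [reject]
  "yxy" -> q2 [accept]
  "yyx" -> q1 [reject]
  "yyy" -> q2 [accept]

3 out of 8


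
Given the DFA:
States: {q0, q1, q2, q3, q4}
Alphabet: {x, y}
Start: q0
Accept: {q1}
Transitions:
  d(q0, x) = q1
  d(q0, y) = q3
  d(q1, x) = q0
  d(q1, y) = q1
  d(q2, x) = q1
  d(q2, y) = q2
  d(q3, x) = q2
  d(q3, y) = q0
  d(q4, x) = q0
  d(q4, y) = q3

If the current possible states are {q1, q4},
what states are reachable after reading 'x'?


Apply transition on 'x' from each current state:
  d(q1, x) = q0
  d(q4, x) = q0

{q0}


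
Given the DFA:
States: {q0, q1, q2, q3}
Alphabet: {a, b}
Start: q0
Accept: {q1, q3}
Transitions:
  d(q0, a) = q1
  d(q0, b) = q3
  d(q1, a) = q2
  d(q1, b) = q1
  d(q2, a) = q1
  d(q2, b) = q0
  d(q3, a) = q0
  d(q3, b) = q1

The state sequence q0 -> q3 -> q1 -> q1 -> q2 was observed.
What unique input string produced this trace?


Trace back each transition to find the symbol:
  q0 --[b]--> q3
  q3 --[b]--> q1
  q1 --[b]--> q1
  q1 --[a]--> q2

"bbba"


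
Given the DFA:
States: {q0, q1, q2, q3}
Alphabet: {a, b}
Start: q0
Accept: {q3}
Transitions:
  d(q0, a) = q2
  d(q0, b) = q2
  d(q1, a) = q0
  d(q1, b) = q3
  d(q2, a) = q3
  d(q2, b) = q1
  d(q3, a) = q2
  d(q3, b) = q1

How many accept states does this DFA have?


Accept states listed: {q3}
Counting: q3(1)

1


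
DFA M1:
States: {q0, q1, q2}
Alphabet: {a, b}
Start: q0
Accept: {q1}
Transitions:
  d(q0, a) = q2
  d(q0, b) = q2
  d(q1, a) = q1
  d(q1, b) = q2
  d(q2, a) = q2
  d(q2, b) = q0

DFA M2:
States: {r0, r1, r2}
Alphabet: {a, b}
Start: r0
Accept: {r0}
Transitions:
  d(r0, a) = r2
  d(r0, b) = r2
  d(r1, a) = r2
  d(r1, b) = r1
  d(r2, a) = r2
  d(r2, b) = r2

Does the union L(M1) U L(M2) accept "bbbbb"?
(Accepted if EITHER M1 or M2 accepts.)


M1: final=q2 accepted=False
M2: final=r2 accepted=False

No, union rejects (neither accepts)


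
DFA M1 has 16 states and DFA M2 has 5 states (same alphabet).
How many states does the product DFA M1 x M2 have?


Product construction pairs every M1 state with every M2 state.
16 * 5 = 80

80


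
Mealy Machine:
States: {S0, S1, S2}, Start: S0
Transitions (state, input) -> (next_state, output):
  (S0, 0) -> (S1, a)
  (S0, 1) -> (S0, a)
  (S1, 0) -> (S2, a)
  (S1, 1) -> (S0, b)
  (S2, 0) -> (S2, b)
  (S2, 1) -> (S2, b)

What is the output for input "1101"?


Step-by-step:
  (S0, 1) -> (S0, a)
  (S0, 1) -> (S0, a)
  (S0, 0) -> (S1, a)
  (S1, 1) -> (S0, b)

"aaab"


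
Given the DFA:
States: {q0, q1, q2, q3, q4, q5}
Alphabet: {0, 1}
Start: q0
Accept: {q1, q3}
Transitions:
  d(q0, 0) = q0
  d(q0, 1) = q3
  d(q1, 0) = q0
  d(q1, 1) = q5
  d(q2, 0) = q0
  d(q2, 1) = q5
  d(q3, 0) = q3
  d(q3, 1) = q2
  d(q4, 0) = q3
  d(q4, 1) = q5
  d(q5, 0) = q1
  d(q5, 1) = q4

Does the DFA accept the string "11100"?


Trace: q0 -> q3 -> q2 -> q5 -> q1 -> q0
Final state: q0
Accept states: {q1, q3}

No, rejected (final state q0 is not an accept state)


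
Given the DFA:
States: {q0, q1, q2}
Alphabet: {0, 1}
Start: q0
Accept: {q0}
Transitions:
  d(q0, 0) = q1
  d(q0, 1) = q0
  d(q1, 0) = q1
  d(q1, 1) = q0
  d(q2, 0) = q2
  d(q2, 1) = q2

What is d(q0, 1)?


Looking up transition d(q0, 1)

q0


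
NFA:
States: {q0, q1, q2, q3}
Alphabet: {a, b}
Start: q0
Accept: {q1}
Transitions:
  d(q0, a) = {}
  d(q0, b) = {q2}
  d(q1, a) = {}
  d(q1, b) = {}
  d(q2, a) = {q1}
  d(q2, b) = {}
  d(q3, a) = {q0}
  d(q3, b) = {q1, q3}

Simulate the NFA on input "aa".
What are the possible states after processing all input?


Start: {q0}
  --a--> {}
  --a--> {}

{} (empty set, no valid transitions)


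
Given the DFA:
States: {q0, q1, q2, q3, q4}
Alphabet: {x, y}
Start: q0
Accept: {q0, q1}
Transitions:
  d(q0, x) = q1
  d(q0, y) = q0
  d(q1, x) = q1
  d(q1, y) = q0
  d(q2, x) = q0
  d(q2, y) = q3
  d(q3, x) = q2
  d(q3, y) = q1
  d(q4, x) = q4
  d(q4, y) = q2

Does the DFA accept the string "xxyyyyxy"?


Trace: q0 -> q1 -> q1 -> q0 -> q0 -> q0 -> q0 -> q1 -> q0
Final state: q0
Accept states: {q0, q1}

Yes, accepted (final state q0 is an accept state)


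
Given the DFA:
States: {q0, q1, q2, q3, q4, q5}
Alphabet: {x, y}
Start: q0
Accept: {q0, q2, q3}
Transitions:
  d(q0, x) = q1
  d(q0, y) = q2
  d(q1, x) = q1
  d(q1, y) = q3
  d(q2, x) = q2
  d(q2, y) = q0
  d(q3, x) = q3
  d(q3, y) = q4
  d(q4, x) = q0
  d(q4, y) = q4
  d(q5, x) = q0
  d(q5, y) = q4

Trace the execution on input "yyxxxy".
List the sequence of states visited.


Input: yyxxxy
d(q0, y) = q2
d(q2, y) = q0
d(q0, x) = q1
d(q1, x) = q1
d(q1, x) = q1
d(q1, y) = q3


q0 -> q2 -> q0 -> q1 -> q1 -> q1 -> q3


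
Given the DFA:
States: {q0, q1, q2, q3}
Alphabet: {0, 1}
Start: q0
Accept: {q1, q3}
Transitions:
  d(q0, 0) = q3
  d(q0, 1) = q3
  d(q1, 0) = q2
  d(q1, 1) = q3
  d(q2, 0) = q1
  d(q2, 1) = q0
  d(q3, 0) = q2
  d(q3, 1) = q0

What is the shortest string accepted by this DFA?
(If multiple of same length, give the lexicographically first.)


BFS by string length (lex-first path to each state shown):
  len 0: q0<-""
  len 1: q3<-"0"
Found accept state at length 1.

"0"


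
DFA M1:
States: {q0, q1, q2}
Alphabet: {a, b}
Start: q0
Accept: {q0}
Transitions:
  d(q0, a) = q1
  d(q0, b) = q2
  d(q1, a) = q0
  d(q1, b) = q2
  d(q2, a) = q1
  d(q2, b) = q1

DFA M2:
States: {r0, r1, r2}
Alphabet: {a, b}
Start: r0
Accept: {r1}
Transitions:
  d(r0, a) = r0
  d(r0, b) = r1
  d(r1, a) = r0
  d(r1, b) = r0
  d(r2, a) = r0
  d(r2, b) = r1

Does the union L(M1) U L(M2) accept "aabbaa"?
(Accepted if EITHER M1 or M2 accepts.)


M1: final=q1 accepted=False
M2: final=r0 accepted=False

No, union rejects (neither accepts)


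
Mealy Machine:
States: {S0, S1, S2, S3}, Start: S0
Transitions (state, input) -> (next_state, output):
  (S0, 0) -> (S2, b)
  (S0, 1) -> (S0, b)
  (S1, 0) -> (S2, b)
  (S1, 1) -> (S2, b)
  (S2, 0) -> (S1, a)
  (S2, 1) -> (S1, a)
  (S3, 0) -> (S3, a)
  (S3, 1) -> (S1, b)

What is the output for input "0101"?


Step-by-step:
  (S0, 0) -> (S2, b)
  (S2, 1) -> (S1, a)
  (S1, 0) -> (S2, b)
  (S2, 1) -> (S1, a)

"baba"


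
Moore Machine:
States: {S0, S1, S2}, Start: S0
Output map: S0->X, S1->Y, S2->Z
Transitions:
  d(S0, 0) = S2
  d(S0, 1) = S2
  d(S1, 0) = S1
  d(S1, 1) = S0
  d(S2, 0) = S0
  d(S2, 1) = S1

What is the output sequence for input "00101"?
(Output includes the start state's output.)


Start: S0 (output X)
  --0--> S2 (output Z)
  --0--> S0 (output X)
  --1--> S2 (output Z)
  --0--> S0 (output X)
  --1--> S2 (output Z)

"XZXZXZ"


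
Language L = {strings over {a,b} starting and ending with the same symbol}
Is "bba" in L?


first = 'b', last = 'a'

No, "bba" is not in L


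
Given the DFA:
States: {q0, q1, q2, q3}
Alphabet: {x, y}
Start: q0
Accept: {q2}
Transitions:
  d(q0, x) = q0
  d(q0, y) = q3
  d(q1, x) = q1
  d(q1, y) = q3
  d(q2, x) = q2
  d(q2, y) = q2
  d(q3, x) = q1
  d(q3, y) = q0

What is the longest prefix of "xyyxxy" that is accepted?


Run the DFA, marking each prefix where the state is accepting:
  "" -> q0 [reject]
  "x" -> q0 [reject]
  "xy" -> q3 [reject]
  "xyy" -> q0 [reject]
  "xyyx" -> q0 [reject]
  "xyyxx" -> q0 [reject]
  "xyyxxy" -> q3 [reject]

No prefix is accepted


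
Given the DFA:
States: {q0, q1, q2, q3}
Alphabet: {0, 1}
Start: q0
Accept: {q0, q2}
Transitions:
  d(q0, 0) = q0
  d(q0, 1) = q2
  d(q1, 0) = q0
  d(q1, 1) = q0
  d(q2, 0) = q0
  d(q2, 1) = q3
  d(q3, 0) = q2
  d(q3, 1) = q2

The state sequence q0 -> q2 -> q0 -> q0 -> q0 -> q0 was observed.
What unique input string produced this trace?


Trace back each transition to find the symbol:
  q0 --[1]--> q2
  q2 --[0]--> q0
  q0 --[0]--> q0
  q0 --[0]--> q0
  q0 --[0]--> q0

"10000"


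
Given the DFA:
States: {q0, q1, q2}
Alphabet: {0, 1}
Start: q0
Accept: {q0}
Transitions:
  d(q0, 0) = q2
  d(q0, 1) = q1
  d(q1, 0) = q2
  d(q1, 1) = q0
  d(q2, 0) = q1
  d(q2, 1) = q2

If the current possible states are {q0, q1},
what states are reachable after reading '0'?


Apply transition on '0' from each current state:
  d(q0, 0) = q2
  d(q1, 0) = q2

{q2}


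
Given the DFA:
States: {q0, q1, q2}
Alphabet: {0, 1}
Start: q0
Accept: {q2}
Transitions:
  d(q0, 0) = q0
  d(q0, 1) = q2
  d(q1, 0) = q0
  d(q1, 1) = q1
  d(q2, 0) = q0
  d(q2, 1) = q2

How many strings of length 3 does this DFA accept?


Enumerating all length-3 strings:
  "000" -> q0 [reject]
  "001" -> q2 [accept]
  "010" -> q0 [reject]
  "011" -> q2 [accept]
  "100" -> q0 [reject]
  "101" -> q2 [accept]
  "110" -> q0 [reject]
  "111" -> q2 [accept]

4 out of 8


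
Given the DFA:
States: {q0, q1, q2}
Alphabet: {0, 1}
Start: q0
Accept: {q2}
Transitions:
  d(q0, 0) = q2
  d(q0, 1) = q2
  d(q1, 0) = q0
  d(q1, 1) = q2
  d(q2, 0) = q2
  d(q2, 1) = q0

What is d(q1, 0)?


Looking up transition d(q1, 0)

q0


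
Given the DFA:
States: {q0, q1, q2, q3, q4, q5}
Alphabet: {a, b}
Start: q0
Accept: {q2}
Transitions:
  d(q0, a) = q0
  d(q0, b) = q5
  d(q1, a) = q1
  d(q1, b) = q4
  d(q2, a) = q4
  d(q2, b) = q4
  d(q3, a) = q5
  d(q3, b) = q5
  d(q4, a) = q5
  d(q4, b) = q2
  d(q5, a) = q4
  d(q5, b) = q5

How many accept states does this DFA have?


Accept states listed: {q2}
Counting: q2(1)

1


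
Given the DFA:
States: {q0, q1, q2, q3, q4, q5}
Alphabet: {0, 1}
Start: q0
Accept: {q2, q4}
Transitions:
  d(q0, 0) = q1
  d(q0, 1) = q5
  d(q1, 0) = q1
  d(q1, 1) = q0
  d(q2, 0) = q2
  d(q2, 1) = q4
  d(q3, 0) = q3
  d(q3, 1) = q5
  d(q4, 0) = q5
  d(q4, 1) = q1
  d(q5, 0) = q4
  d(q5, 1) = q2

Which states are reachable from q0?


BFS from q0:
  layer 0: {q0}
  layer 1: {q1, q5}
  layer 2: {q2, q4}

{q0, q1, q2, q4, q5}


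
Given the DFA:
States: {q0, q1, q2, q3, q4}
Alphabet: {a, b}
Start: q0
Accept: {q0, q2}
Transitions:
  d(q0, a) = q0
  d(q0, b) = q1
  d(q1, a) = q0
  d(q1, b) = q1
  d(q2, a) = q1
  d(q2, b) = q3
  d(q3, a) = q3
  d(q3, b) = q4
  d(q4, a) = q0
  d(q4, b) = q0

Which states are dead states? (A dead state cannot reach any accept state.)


Forward reachability from each state:
  q0 -> reaches accept state q0 (live)
  q1 -> reaches accept state q0 (live)
  q2 -> reaches accept state q0 (live)
  q3 -> reaches accept state q0 (live)
  q4 -> reaches accept state q0 (live)

None (all states can reach an accept state)


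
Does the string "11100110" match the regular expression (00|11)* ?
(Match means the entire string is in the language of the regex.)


|string| = 8; first = '1'; last = '0'

No, "11100110" does not match (00|11)*


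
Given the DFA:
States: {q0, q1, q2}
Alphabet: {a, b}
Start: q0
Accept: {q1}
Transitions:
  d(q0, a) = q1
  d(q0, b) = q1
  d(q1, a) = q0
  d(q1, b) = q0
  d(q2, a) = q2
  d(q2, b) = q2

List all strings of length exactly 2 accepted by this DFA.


All strings of length 2: 4 total
Accepted: 0

None


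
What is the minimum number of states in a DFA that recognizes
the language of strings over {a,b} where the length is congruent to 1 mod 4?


States track (length) mod 4.
Need 4 states: one per remainder 0..3; accept = remainder 1.

4


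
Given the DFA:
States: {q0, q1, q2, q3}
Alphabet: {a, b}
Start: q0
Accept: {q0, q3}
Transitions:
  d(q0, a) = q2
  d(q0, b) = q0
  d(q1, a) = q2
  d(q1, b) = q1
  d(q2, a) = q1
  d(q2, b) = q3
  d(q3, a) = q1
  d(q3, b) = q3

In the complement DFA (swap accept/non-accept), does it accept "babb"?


Trace: q0 -> q0 -> q2 -> q3 -> q3
Final: q3
Original accept: {q0, q3}
Complement: q3 is in original accept

No, complement rejects (original accepts)


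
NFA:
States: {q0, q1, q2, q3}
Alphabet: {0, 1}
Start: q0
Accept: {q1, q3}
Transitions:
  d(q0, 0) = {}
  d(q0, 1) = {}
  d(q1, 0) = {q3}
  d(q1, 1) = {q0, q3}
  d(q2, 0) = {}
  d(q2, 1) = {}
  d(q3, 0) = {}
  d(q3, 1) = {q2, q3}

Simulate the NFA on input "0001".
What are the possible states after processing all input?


Start: {q0}
  --0--> {}
  --0--> {}
  --0--> {}
  --1--> {}

{} (empty set, no valid transitions)


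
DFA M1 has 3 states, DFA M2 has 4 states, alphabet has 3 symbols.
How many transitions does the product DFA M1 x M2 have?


Product DFA has 3 * 4 = 12 states.
Each has 3 transitions: 12 * 3 = 36

36


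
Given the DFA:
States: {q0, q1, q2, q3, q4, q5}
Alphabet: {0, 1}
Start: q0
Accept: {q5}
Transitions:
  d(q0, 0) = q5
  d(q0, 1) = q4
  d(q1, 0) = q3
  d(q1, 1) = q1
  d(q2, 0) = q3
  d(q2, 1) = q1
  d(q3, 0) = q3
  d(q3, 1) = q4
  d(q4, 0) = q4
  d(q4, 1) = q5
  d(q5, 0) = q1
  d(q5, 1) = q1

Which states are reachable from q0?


BFS from q0:
  layer 0: {q0}
  layer 1: {q4, q5}
  layer 2: {q1}
  layer 3: {q3}

{q0, q1, q3, q4, q5}


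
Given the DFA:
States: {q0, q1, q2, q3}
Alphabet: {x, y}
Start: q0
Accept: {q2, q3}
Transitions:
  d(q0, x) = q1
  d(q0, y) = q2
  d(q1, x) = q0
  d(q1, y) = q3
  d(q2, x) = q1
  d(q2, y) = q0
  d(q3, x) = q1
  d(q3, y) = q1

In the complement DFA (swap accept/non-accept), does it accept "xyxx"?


Trace: q0 -> q1 -> q3 -> q1 -> q0
Final: q0
Original accept: {q2, q3}
Complement: q0 is not in original accept

Yes, complement accepts (original rejects)


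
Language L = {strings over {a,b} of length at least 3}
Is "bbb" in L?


length = 3

Yes, "bbb" is in L


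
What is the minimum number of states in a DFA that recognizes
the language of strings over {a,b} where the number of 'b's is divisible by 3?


States track (count of 'b') mod 3.
Need 3 states: one per remainder 0..2; accept = remainder 0.

3


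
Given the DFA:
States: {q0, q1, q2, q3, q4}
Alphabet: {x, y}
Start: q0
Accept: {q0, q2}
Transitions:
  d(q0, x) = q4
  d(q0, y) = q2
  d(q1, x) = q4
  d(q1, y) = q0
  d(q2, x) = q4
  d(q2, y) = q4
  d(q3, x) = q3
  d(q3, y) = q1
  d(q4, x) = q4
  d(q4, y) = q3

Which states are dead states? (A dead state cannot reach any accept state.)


Forward reachability from each state:
  q0 -> reaches accept state q0 (live)
  q1 -> reaches accept state q0 (live)
  q2 -> reaches accept state q0 (live)
  q3 -> reaches accept state q0 (live)
  q4 -> reaches accept state q0 (live)

None (all states can reach an accept state)


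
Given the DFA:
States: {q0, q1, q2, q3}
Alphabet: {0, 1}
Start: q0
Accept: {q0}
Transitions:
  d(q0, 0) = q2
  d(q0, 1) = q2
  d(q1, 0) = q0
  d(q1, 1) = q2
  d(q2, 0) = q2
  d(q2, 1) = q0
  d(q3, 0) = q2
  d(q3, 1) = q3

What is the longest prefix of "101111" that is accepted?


Run the DFA, marking each prefix where the state is accepting:
  "" -> q0 [accept]
  "1" -> q2 [reject]
  "10" -> q2 [reject]
  "101" -> q0 [accept]
  "1011" -> q2 [reject]
  "10111" -> q0 [accept]
  "101111" -> q2 [reject]

"10111"


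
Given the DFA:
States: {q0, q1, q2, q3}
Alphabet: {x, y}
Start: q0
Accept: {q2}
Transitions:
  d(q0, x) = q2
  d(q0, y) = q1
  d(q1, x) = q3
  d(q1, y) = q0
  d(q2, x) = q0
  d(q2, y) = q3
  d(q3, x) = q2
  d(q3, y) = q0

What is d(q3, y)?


Looking up transition d(q3, y)

q0


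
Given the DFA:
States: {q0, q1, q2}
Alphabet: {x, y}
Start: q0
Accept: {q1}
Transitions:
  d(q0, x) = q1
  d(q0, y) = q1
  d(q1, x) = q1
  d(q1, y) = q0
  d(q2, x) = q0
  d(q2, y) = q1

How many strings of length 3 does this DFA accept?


Enumerating all length-3 strings:
  "xxx" -> q1 [accept]
  "xxy" -> q0 [reject]
  "xyx" -> q1 [accept]
  "xyy" -> q1 [accept]
  "yxx" -> q1 [accept]
  "yxy" -> q0 [reject]
  "yyx" -> q1 [accept]
  "yyy" -> q1 [accept]

6 out of 8


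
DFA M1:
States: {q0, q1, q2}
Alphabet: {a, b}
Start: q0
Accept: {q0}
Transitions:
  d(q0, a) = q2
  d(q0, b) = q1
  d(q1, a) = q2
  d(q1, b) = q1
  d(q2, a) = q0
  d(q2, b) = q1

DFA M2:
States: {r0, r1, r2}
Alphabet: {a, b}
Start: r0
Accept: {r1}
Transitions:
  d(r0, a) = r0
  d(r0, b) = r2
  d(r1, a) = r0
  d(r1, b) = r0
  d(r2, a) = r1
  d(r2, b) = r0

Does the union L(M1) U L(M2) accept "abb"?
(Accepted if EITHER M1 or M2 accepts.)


M1: final=q1 accepted=False
M2: final=r0 accepted=False

No, union rejects (neither accepts)


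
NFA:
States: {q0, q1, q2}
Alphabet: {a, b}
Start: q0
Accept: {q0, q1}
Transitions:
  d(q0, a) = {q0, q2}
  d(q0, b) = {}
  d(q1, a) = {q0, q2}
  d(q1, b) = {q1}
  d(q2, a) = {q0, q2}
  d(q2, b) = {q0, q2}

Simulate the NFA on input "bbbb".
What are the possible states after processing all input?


Start: {q0}
  --b--> {}
  --b--> {}
  --b--> {}
  --b--> {}

{} (empty set, no valid transitions)


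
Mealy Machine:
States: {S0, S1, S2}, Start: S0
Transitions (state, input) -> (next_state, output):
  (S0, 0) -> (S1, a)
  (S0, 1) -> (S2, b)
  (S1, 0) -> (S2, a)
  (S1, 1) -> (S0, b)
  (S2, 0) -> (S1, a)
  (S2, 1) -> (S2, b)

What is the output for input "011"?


Step-by-step:
  (S0, 0) -> (S1, a)
  (S1, 1) -> (S0, b)
  (S0, 1) -> (S2, b)

"abb"


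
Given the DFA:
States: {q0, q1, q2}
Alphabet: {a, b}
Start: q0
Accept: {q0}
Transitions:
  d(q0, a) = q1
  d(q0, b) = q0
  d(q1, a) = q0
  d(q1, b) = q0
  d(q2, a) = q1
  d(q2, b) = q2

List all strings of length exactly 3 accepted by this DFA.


All strings of length 3: 8 total
Accepted: 5

"aab", "abb", "baa", "bab", "bbb"


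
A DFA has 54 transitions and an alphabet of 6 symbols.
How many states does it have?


Each state has exactly one transition per symbol.
states = transitions / |alphabet| = 54 / 6 = 9

9


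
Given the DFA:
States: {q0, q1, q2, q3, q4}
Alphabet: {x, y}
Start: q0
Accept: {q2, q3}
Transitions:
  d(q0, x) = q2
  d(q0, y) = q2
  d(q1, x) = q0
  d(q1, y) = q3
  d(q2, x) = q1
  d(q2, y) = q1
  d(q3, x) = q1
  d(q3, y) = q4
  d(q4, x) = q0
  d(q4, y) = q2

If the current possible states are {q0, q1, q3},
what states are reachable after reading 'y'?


Apply transition on 'y' from each current state:
  d(q0, y) = q2
  d(q1, y) = q3
  d(q3, y) = q4

{q2, q3, q4}


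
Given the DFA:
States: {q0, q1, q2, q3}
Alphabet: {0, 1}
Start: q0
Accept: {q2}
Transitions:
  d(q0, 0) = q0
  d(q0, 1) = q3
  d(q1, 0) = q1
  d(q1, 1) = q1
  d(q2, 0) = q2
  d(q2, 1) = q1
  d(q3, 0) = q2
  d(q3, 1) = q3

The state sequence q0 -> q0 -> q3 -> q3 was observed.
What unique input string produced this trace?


Trace back each transition to find the symbol:
  q0 --[0]--> q0
  q0 --[1]--> q3
  q3 --[1]--> q3

"011"


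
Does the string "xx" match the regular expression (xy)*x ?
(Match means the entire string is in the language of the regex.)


|string| = 2; first = 'x'; last = 'x'

No, "xx" does not match (xy)*x


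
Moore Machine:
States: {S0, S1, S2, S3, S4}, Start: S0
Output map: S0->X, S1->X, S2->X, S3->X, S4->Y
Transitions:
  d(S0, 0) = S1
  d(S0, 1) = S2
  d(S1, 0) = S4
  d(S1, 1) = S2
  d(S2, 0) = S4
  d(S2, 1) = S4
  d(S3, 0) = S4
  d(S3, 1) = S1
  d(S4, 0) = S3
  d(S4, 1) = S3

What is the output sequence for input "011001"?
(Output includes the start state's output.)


Start: S0 (output X)
  --0--> S1 (output X)
  --1--> S2 (output X)
  --1--> S4 (output Y)
  --0--> S3 (output X)
  --0--> S4 (output Y)
  --1--> S3 (output X)

"XXXYXYX"


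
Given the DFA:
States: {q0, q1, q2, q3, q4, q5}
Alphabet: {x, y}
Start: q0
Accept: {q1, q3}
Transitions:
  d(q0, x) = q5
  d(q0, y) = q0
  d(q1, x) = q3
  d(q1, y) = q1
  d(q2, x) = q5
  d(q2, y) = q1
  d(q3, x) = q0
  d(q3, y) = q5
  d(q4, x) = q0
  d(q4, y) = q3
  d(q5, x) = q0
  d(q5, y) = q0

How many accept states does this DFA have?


Accept states listed: {q1, q3}
Counting: q1(1) q3(2)

2


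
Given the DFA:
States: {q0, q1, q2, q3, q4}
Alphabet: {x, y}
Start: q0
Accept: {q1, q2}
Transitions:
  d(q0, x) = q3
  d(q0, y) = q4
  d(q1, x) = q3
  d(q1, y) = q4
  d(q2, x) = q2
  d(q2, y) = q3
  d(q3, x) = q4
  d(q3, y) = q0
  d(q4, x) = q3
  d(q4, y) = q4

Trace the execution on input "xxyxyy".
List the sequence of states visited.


Input: xxyxyy
d(q0, x) = q3
d(q3, x) = q4
d(q4, y) = q4
d(q4, x) = q3
d(q3, y) = q0
d(q0, y) = q4


q0 -> q3 -> q4 -> q4 -> q3 -> q0 -> q4


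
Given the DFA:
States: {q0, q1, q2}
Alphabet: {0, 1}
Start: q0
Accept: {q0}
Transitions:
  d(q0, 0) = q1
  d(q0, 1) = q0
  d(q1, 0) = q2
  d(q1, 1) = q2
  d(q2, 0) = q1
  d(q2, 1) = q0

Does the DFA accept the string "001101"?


Trace: q0 -> q1 -> q2 -> q0 -> q0 -> q1 -> q2
Final state: q2
Accept states: {q0}

No, rejected (final state q2 is not an accept state)


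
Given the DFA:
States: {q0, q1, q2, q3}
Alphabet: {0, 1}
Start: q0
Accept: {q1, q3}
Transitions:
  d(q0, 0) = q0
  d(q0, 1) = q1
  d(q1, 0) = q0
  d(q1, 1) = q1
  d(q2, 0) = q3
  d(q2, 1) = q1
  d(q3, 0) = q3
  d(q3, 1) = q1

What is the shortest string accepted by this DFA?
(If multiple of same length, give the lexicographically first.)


BFS by string length (lex-first path to each state shown):
  len 0: q0<-""
  len 1: q0<-"0", q1<-"1"
Found accept state at length 1.

"1"


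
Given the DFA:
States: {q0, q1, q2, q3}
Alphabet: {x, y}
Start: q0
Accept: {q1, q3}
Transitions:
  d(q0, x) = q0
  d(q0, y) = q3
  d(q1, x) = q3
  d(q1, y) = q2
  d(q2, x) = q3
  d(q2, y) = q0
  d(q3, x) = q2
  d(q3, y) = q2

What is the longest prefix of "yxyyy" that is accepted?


Run the DFA, marking each prefix where the state is accepting:
  "" -> q0 [reject]
  "y" -> q3 [accept]
  "yx" -> q2 [reject]
  "yxy" -> q0 [reject]
  "yxyy" -> q3 [accept]
  "yxyyy" -> q2 [reject]

"yxyy"


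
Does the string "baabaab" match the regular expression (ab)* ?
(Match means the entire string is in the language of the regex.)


|string| = 7; first = 'b'; last = 'b'

No, "baabaab" does not match (ab)*


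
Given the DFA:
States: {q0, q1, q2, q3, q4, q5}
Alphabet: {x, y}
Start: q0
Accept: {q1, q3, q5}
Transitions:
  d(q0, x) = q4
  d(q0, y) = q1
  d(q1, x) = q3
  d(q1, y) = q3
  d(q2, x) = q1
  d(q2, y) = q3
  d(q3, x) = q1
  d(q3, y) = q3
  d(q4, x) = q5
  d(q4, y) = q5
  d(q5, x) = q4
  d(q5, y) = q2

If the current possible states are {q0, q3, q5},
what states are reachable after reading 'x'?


Apply transition on 'x' from each current state:
  d(q0, x) = q4
  d(q3, x) = q1
  d(q5, x) = q4

{q1, q4}


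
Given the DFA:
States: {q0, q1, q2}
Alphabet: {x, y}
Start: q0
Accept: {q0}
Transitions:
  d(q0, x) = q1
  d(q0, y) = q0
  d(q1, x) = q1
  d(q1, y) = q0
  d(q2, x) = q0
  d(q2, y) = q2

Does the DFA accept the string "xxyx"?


Trace: q0 -> q1 -> q1 -> q0 -> q1
Final state: q1
Accept states: {q0}

No, rejected (final state q1 is not an accept state)


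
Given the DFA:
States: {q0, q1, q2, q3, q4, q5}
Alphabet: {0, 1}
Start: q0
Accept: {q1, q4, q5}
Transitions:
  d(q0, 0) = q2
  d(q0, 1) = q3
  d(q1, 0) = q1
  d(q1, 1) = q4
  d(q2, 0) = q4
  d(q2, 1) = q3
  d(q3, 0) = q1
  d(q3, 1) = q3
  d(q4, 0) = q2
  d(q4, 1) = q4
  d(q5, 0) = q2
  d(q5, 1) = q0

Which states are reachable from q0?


BFS from q0:
  layer 0: {q0}
  layer 1: {q2, q3}
  layer 2: {q1, q4}

{q0, q1, q2, q3, q4}
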